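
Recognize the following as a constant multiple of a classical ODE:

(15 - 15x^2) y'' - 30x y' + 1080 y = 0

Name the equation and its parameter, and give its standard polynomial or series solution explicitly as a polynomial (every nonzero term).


All three coefficients share the factor 15; dividing through by 15 gives  (1 - x^2) y'' - 2x y' + 72 y = 0.
This matches the Legendre equation (1 - x^2) y'' - 2x y' + n(n+1) y = 0 (note the -2x y' term) with n(n+1) = 72, so n = 8; the polynomial solution is P_8(x).
With y = sum_k a_k x^k, matching x^k gives (k+2)(k+1) a_{k+2} = [k(k+1) - n(n+1)] a_k = (k - 8)(k + 9) a_k. The right side vanishes at k = 8, so the series with the parity of 8 terminates at degree 8.
Standard normalization (P_n(1) = 1): leading coefficient (2n)!/(2^n (n!)^2) = 20922789888000/(256*1625702400) = 6435/128, so a_8 = 6435/128. Work downward with a_k = (k+1)(k+2) a_{k+2} / ((k - 8)(k + 9)):
  a_6 = (7)(8)(6435/128) / ((6 - 8)(6 + 9)) = (45045/16)/(-30) = -3003/32
  a_4 = (5)(6)(-3003/32) / ((4 - 8)(4 + 9)) = (-45045/16)/(-52) = 3465/64
  a_2 = (3)(4)(3465/64) / ((2 - 8)(2 + 9)) = (10395/16)/(-66) = -315/32
  a_0 = (1)(2)(-315/32) / ((0 - 8)(0 + 9)) = (-315/16)/(-72) = 35/128
Hence P_8(x) = 6435 x^8/128 - 3003 x^6/32 + 3465 x^4/64 - 315 x^2/32 + 35/128.

P_8(x); series = 6435 x^8/128 - 3003 x^6/32 + 3465 x^4/64 - 315 x^2/32 + 35/128


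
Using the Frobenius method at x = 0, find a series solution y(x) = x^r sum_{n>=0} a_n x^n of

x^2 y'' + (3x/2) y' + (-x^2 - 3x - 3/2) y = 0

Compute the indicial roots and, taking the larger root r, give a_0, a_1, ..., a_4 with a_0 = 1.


Write in Frobenius form y'' + (p(x)/x) y' + (q(x)/x^2) y = 0:
  p(x) = 3/2,  q(x) = -x^2 - 3x - 3/2.
Indicial equation: r(r-1) + (3/2) r + (-3/2) = 0 -> roots r_1 = 1, r_2 = -3/2.
Take r = r_1 = 1. Let y(x) = x^r sum_{n>=0} a_n x^n with a_0 = 1.
Substitute y = x^r sum a_n x^n and match x^{r+n}. The recurrence is
  D(n) a_n - 3 a_{n-1} - 1 a_{n-2} = 0,  where D(n) = (r+n)(r+n-1) + (3/2)(r+n) + (-3/2).
  a_n = [3 a_{n-1} + 1 a_{n-2}] / D(n).
Since the indicial polynomial factors as (r - r_1)(r - r_2), D(n) = (r_1 + n - r_1)(r_1 + n - r_2) = n(n + 5/2).
Evaluating step by step (a_0 = 1):
  n = 1: D(1) = 1(1 + 5/2) = 7/2; numerator = 3(1) = 3; a_1 = (3)/(7/2) = 6/7
  n = 2: D(2) = 2(2 + 5/2) = 9; numerator = 3(6/7) + 1(1) = 25/7; a_2 = (25/7)/(9) = 25/63
  n = 3: D(3) = 3(3 + 5/2) = 33/2; numerator = 3(25/63) + 1(6/7) = 43/21; a_3 = (43/21)/(33/2) = 86/693
  n = 4: D(4) = 4(4 + 5/2) = 26; numerator = 3(86/693) + 1(25/63) = 533/693; a_4 = (533/693)/(26) = 41/1386

r = 1; a_0 = 1; a_1 = 6/7; a_2 = 25/63; a_3 = 86/693; a_4 = 41/1386


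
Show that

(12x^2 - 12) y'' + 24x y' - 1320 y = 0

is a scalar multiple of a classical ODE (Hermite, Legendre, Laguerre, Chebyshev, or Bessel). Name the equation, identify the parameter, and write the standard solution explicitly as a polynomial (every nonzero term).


All three coefficients share the factor -12; dividing through by -12 gives  (1 - x^2) y'' - 2x y' + 110 y = 0.
This matches the Legendre equation (1 - x^2) y'' - 2x y' + n(n+1) y = 0 (note the -2x y' term) with n(n+1) = 110, so n = 10; the polynomial solution is P_10(x).
With y = sum_k a_k x^k, matching x^k gives (k+2)(k+1) a_{k+2} = [k(k+1) - n(n+1)] a_k = (k - 10)(k + 11) a_k. The right side vanishes at k = 10, so the series with the parity of 10 terminates at degree 10.
Standard normalization (P_n(1) = 1): leading coefficient (2n)!/(2^n (n!)^2) = 2432902008176640000/(1024*13168189440000) = 46189/256, so a_10 = 46189/256. Work downward with a_k = (k+1)(k+2) a_{k+2} / ((k - 10)(k + 11)):
  a_8 = (9)(10)(46189/256) / ((8 - 10)(8 + 11)) = (2078505/128)/(-38) = -109395/256
  a_6 = (7)(8)(-109395/256) / ((6 - 10)(6 + 11)) = (-765765/32)/(-68) = 45045/128
  a_4 = (5)(6)(45045/128) / ((4 - 10)(4 + 11)) = (675675/64)/(-90) = -15015/128
  a_2 = (3)(4)(-15015/128) / ((2 - 10)(2 + 11)) = (-45045/32)/(-104) = 3465/256
  a_0 = (1)(2)(3465/256) / ((0 - 10)(0 + 11)) = (3465/128)/(-110) = -63/256
Hence P_10(x) = 46189 x^10/256 - 109395 x^8/256 + 45045 x^6/128 - 15015 x^4/128 + 3465 x^2/256 - 63/256.

P_10(x); series = 46189 x^10/256 - 109395 x^8/256 + 45045 x^6/128 - 15015 x^4/128 + 3465 x^2/256 - 63/256


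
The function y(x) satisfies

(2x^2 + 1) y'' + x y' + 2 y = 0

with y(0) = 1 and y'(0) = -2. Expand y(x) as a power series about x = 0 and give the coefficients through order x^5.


Ansatz: y(x) = sum_{n>=0} a_n x^n, so y'(x) = sum_{n>=1} n a_n x^(n-1) and y''(x) = sum_{n>=2} n(n-1) a_n x^(n-2).
Substitute into P(x) y'' + Q(x) y' + R(x) y = 0 with P(x) = 2x^2 + 1, Q(x) = x, R(x) = 2, and match powers of x.
Initial conditions: a_0 = 1, a_1 = -2.
Setting the coefficient of each power of x to zero and solving order by order (substituting the coefficients already found):
  x^0: 2 a_2 + 2 a_0 = 0  ->  2 a_2 = -2 a_0 = -2  ->  a_2 = -1
  x^1: 6 a_3 + 3 a_1 = 0  ->  6 a_3 = -3 a_1 = 6  ->  a_3 = 1
  x^2: 12 a_4 + 8 a_2 = 0  ->  12 a_4 = -8 a_2 = 8  ->  a_4 = 2/3
  x^3: 20 a_5 + 17 a_3 = 0  ->  20 a_5 = -17 a_3 = -17  ->  a_5 = -17/20
Truncated series: y(x) = 1 - 2 x - x^2 + x^3 + (2/3) x^4 - (17/20) x^5 + O(x^6).

a_0 = 1; a_1 = -2; a_2 = -1; a_3 = 1; a_4 = 2/3; a_5 = -17/20


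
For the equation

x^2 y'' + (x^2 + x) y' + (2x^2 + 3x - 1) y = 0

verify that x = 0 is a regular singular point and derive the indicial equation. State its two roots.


Divide by x^2 to reach normal form y'' + P_1(x) y' + P_2(x) y = 0 with P_1(x) = 1 + 1/x and P_2(x) = 2 + 3/x - 1/x^2.
x = 0 is a singular point because the y'-coefficient 1 + 1/x has a pole at x = 0 and the y-coefficient 2 + 3/x - 1/x^2 has a pole at x = 0.
It is a regular singular point because x P_1(x) = p(x) = x + 1 and x^2 P_2(x) = q(x) = 2x^2 + 3x - 1 are polynomials, hence analytic at x = 0.
p(0) = 1,  q(0) = -1.
Indicial equation: r(r-1) + p(0) r + q(0) = 0, i.e. r^2 + (p(0) - 1) r + q(0) = 0, i.e. r^2 - 1 = 0.
Discriminant: (0)^2 - 4(-1) = 4, so r = (0 ± 2)/2.
Solving: r_1 = 1, r_2 = -1.

indicial: r^2 - 1 = 0; roots r_1 = 1, r_2 = -1


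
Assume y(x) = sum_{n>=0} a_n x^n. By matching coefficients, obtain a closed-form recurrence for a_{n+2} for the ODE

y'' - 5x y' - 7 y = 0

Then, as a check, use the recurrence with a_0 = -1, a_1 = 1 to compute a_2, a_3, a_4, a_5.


Substitute y = sum_n a_n x^n.
y''(x) has coefficient (n+2)(n+1) a_{n+2} at x^n;
-5 x y'(x) has coefficient -5 n a_n at x^n (shift);
-7 y(x) has coefficient -7 a_n at x^n.
Matching x^n: (n+2)(n+1) a_{n+2} + (-5n - 7) a_n = 0.
Thus a_{n+2} = (5n + 7) / ((n+1)(n+2)) * a_n.

Check with a_0 = -1, a_1 = 1 (apply the recurrence for n = 0, 1, 2, 3): a_0 = -1, a_1 = 1, a_2 = -7/2, a_3 = 2, a_4 = -119/24, a_5 = 11/5.

a_(n+2) = (5n + 7) / ((n+1)(n+2)) * a_n; check: a_0 = -1, a_1 = 1, a_2 = -7/2, a_3 = 2, a_4 = -119/24, a_5 = 11/5


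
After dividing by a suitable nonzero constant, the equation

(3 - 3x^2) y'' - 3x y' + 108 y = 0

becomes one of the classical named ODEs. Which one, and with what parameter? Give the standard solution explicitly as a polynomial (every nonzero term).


All three coefficients share the factor 3; dividing through by 3 gives  (1 - x^2) y'' - x y' + 36 y = 0.
This matches the Chebyshev equation (1 - x^2) y'' - x y' + n^2 y = 0 (note the -x y' term, not -2x y') with n^2 = 36, so n = 6; the polynomial solution is T_6(x).
With y = sum_k a_k x^k, matching x^k gives (k+2)(k+1) a_{k+2} = (k^2 - n^2) a_k = (k - 6)(k + 6) a_k. The right side vanishes at k = 6, so the series with the parity of 6 terminates at degree 6.
Standard normalization: leading coefficient of T_n is 2^(n-1), so a_6 = 2^5 = 32. Work downward with a_k = (k+1)(k+2) a_{k+2} / ((k - 6)(k + 6)):
  a_4 = (5)(6)(32) / ((4 - 6)(4 + 6)) = 960/(-20) = -48
  a_2 = (3)(4)(-48) / ((2 - 6)(2 + 6)) = -576/(-32) = 18
  a_0 = (1)(2)(18) / ((0 - 6)(0 + 6)) = 36/(-36) = -1
Hence T_6(x) = 32 x^6 - 48 x^4 + 18 x^2 - 1.

T_6(x); series = 32 x^6 - 48 x^4 + 18 x^2 - 1


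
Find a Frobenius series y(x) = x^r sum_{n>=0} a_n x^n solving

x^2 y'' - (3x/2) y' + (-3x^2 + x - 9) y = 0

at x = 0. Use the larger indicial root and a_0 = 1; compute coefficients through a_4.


Write in Frobenius form y'' + (p(x)/x) y' + (q(x)/x^2) y = 0:
  p(x) = -3/2,  q(x) = -3x^2 + x - 9.
Indicial equation: r(r-1) + (-3/2) r + (-9) = 0 -> roots r_1 = 9/2, r_2 = -2.
Take r = r_1 = 9/2. Let y(x) = x^r sum_{n>=0} a_n x^n with a_0 = 1.
Substitute y = x^r sum a_n x^n and match x^{r+n}. The recurrence is
  D(n) a_n + 1 a_{n-1} - 3 a_{n-2} = 0,  where D(n) = (r+n)(r+n-1) + (-3/2)(r+n) + (-9).
  a_n = [-1 a_{n-1} + 3 a_{n-2}] / D(n).
Since the indicial polynomial factors as (r - r_1)(r - r_2), D(n) = (r_1 + n - r_1)(r_1 + n - r_2) = n(n + 13/2).
Evaluating step by step (a_0 = 1):
  n = 1: D(1) = 1(1 + 13/2) = 15/2; numerator = -1(1) = -1; a_1 = (-1)/(15/2) = -2/15
  n = 2: D(2) = 2(2 + 13/2) = 17; numerator = -1(-2/15) + 3(1) = 47/15; a_2 = (47/15)/(17) = 47/255
  n = 3: D(3) = 3(3 + 13/2) = 57/2; numerator = -1(47/255) + 3(-2/15) = -149/255; a_3 = (-149/255)/(57/2) = -298/14535
  n = 4: D(4) = 4(4 + 13/2) = 42; numerator = -1(-298/14535) + 3(47/255) = 1667/2907; a_4 = (1667/2907)/(42) = 1667/122094

r = 9/2; a_0 = 1; a_1 = -2/15; a_2 = 47/255; a_3 = -298/14535; a_4 = 1667/122094


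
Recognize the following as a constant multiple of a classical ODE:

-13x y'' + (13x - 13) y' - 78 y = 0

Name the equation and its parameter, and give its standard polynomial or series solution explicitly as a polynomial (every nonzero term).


All three coefficients share the factor -13; dividing through by -13 gives  x y'' + (1 - x) y' + 6 y = 0.
This matches the Laguerre equation x y'' + (1 - x) y' + n y = 0 with n = 6; the polynomial solution is L_6(x).
With y = sum_k a_k x^k, matching x^k gives (k+1)k a_{k+1} + (k+1) a_{k+1} - k a_k + n a_k = 0, i.e. (k+1)^2 a_{k+1} = (k - n) a_k = (k - 6) a_k. The right side vanishes at k = 6, so the series terminates at degree 6.
Standard normalization L_n(0) = 1 gives a_0 = 1. Work upward with a_{k+1} = (k - 6) a_k / (k+1)^2:
  a_1 = (0 - 6)(1) / 1^2 = -6/1 = -6
  a_2 = (1 - 6)(-6) / 2^2 = 30/4 = 15/2
  a_3 = (2 - 6)(15/2) / 3^2 = -30/9 = -10/3
  a_4 = (3 - 6)(-10/3) / 4^2 = 10/16 = 5/8
  a_5 = (4 - 6)(5/8) / 5^2 = (-5/4)/25 = -1/20
  a_6 = (5 - 6)(-1/20) / 6^2 = (1/20)/36 = 1/720
Hence L_6(x) = x^6/720 - x^5/20 + 5 x^4/8 - 10 x^3/3 + 15 x^2/2 - 6 x + 1.

L_6(x); series = x^6/720 - x^5/20 + 5 x^4/8 - 10 x^3/3 + 15 x^2/2 - 6 x + 1


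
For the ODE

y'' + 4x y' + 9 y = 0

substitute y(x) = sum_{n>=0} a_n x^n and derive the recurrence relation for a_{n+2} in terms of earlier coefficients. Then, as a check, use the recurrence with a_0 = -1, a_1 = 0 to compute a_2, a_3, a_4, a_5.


Substitute y = sum_n a_n x^n.
y''(x) has coefficient (n+2)(n+1) a_{n+2} at x^n;
4 x y'(x) has coefficient 4 n a_n at x^n (shift);
9 y(x) has coefficient 9 a_n at x^n.
Matching x^n: (n+2)(n+1) a_{n+2} + (4n + 9) a_n = 0.
Thus a_{n+2} = (-4n - 9) / ((n+1)(n+2)) * a_n.

Check with a_0 = -1, a_1 = 0 (apply the recurrence for n = 0, 1, 2, 3): a_0 = -1, a_1 = 0, a_2 = 9/2, a_3 = 0, a_4 = -51/8, a_5 = 0.

a_(n+2) = (-4n - 9) / ((n+1)(n+2)) * a_n; check: a_0 = -1, a_1 = 0, a_2 = 9/2, a_3 = 0, a_4 = -51/8, a_5 = 0


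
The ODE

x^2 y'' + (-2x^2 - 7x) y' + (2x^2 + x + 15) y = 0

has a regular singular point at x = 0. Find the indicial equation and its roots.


Divide by x^2 to reach normal form y'' + P_1(x) y' + P_2(x) y = 0 with P_1(x) = -2 - 7/x and P_2(x) = 2 + 1/x + 15/x^2.
x = 0 is a singular point because the y'-coefficient -2 - 7/x has a pole at x = 0 and the y-coefficient 2 + 1/x + 15/x^2 has a pole at x = 0.
It is a regular singular point because x P_1(x) = p(x) = -2x - 7 and x^2 P_2(x) = q(x) = 2x^2 + x + 15 are polynomials, hence analytic at x = 0.
p(0) = -7,  q(0) = 15.
Indicial equation: r(r-1) + p(0) r + q(0) = 0, i.e. r^2 + (p(0) - 1) r + q(0) = 0, i.e. r^2 - 8 r + 15 = 0.
Discriminant: (-8)^2 - 4(15) = 4, so r = (8 ± 2)/2.
Solving: r_1 = 5, r_2 = 3.

indicial: r^2 - 8 r + 15 = 0; roots r_1 = 5, r_2 = 3


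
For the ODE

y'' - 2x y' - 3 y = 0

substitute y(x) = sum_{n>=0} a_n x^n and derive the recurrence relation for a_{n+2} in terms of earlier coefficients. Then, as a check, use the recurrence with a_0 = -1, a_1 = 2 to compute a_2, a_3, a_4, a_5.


Substitute y = sum_n a_n x^n.
y''(x) has coefficient (n+2)(n+1) a_{n+2} at x^n;
-2 x y'(x) has coefficient -2 n a_n at x^n (shift);
-3 y(x) has coefficient -3 a_n at x^n.
Matching x^n: (n+2)(n+1) a_{n+2} + (-2n - 3) a_n = 0.
Thus a_{n+2} = (2n + 3) / ((n+1)(n+2)) * a_n.

Check with a_0 = -1, a_1 = 2 (apply the recurrence for n = 0, 1, 2, 3): a_0 = -1, a_1 = 2, a_2 = -3/2, a_3 = 5/3, a_4 = -7/8, a_5 = 3/4.

a_(n+2) = (2n + 3) / ((n+1)(n+2)) * a_n; check: a_0 = -1, a_1 = 2, a_2 = -3/2, a_3 = 5/3, a_4 = -7/8, a_5 = 3/4


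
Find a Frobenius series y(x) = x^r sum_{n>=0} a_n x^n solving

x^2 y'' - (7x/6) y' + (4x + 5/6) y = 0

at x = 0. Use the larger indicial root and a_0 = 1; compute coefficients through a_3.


Write in Frobenius form y'' + (p(x)/x) y' + (q(x)/x^2) y = 0:
  p(x) = -7/6,  q(x) = 4x + 5/6.
Indicial equation: r(r-1) + (-7/6) r + (5/6) = 0 -> roots r_1 = 5/3, r_2 = 1/2.
Take r = r_1 = 5/3. Let y(x) = x^r sum_{n>=0} a_n x^n with a_0 = 1.
Substitute y = x^r sum a_n x^n and match x^{r+n}. The recurrence is
  D(n) a_n + 4 a_{n-1} = 0,  where D(n) = (r+n)(r+n-1) + (-7/6)(r+n) + (5/6).
  a_n = -4 / D(n) * a_{n-1}.
Since the indicial polynomial factors as (r - r_1)(r - r_2), D(n) = (r_1 + n - r_1)(r_1 + n - r_2) = n(n + 7/6).
Evaluating step by step (a_0 = 1):
  n = 1: D(1) = 1(1 + 7/6) = 13/6; numerator = -4(1) = -4; a_1 = (-4)/(13/6) = -24/13
  n = 2: D(2) = 2(2 + 7/6) = 19/3; numerator = -4(-24/13) = 96/13; a_2 = (96/13)/(19/3) = 288/247
  n = 3: D(3) = 3(3 + 7/6) = 25/2; numerator = -4(288/247) = -1152/247; a_3 = (-1152/247)/(25/2) = -2304/6175

r = 5/3; a_0 = 1; a_1 = -24/13; a_2 = 288/247; a_3 = -2304/6175


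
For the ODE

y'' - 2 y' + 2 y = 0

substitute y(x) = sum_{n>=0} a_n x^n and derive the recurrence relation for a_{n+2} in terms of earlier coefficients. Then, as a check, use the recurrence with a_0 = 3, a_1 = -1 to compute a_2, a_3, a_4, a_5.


Substitute y = sum_n a_n x^n.
y''(x) has coefficient (n+2)(n+1) a_{n+2} at x^n;
-2 y'(x) has coefficient -2 (n+1) a_{n+1} at x^n;
2 y(x) has coefficient 2 a_n at x^n.
Matching x^n: (n+2)(n+1) a_{n+2} - 2 (n+1) a_{n+1} + 2 a_n = 0.
Thus a_{n+2} = [2 (n+1) a_{n+1} - 2 a_n] / ((n+1)(n+2)).

Check with a_0 = 3, a_1 = -1 (apply the recurrence for n = 0, 1, 2, 3): a_0 = 3, a_1 = -1, a_2 = -4, a_3 = -7/3, a_4 = -1/2, a_5 = 1/30.

a_(n+2) = [2 (n+1) a_(n+1) - 2 a_n] / ((n+1)(n+2)); check: a_0 = 3, a_1 = -1, a_2 = -4, a_3 = -7/3, a_4 = -1/2, a_5 = 1/30


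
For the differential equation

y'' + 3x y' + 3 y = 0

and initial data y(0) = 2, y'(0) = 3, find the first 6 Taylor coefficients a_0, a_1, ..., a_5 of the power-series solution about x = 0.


Ansatz: y(x) = sum_{n>=0} a_n x^n, so y'(x) = sum_{n>=1} n a_n x^(n-1) and y''(x) = sum_{n>=2} n(n-1) a_n x^(n-2).
Substitute into P(x) y'' + Q(x) y' + R(x) y = 0 with P(x) = 1, Q(x) = 3x, R(x) = 3, and match powers of x.
Initial conditions: a_0 = 2, a_1 = 3.
Setting the coefficient of each power of x to zero and solving order by order (substituting the coefficients already found):
  x^0: 2 a_2 + 3 a_0 = 0  ->  2 a_2 = -3 a_0 = -6  ->  a_2 = -3
  x^1: 6 a_3 + 6 a_1 = 0  ->  6 a_3 = -6 a_1 = -18  ->  a_3 = -3
  x^2: 12 a_4 + 9 a_2 = 0  ->  12 a_4 = -9 a_2 = 27  ->  a_4 = 9/4
  x^3: 20 a_5 + 12 a_3 = 0  ->  20 a_5 = -12 a_3 = 36  ->  a_5 = 9/5
Truncated series: y(x) = 2 + 3 x - 3 x^2 - 3 x^3 + (9/4) x^4 + (9/5) x^5 + O(x^6).

a_0 = 2; a_1 = 3; a_2 = -3; a_3 = -3; a_4 = 9/4; a_5 = 9/5


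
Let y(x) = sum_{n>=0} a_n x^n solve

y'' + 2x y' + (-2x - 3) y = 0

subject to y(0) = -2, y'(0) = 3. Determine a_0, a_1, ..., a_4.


Ansatz: y(x) = sum_{n>=0} a_n x^n, so y'(x) = sum_{n>=1} n a_n x^(n-1) and y''(x) = sum_{n>=2} n(n-1) a_n x^(n-2).
Substitute into P(x) y'' + Q(x) y' + R(x) y = 0 with P(x) = 1, Q(x) = 2x, R(x) = -2x - 3, and match powers of x.
Initial conditions: a_0 = -2, a_1 = 3.
Setting the coefficient of each power of x to zero and solving order by order (substituting the coefficients already found):
  x^0: 2 a_2 - 3 a_0 = 0  ->  2 a_2 = 3 a_0 = -6  ->  a_2 = -3
  x^1: 6 a_3 - a_1 - 2 a_0 = 0  ->  6 a_3 = a_1 + 2 a_0 = -1  ->  a_3 = -1/6
  x^2: 12 a_4 + a_2 - 2 a_1 = 0  ->  12 a_4 = -a_2 + 2 a_1 = 9  ->  a_4 = 3/4
Truncated series: y(x) = -2 + 3 x - 3 x^2 - (1/6) x^3 + (3/4) x^4 + O(x^5).

a_0 = -2; a_1 = 3; a_2 = -3; a_3 = -1/6; a_4 = 3/4


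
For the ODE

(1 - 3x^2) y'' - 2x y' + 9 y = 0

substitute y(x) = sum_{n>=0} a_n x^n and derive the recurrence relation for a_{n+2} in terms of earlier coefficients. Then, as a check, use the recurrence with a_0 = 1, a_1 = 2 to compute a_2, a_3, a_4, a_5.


Substitute y = sum_n a_n x^n.
(1 - 3 x^2) y'' contributes (n+2)(n+1) a_{n+2} - 3 n(n-1) a_n at x^n.
-2 x y'(x) contributes -2 n a_n at x^n.
9 y(x) contributes 9 a_n at x^n.
Matching x^n: (n+2)(n+1) a_{n+2} + (-3 n(n-1) - 2 n + 9) a_n = 0.
Thus a_{n+2} = (3 n(n-1) + 2 n - 9) / ((n+1)(n+2)) * a_n.

Check with a_0 = 1, a_1 = 2 (apply the recurrence for n = 0, 1, 2, 3): a_0 = 1, a_1 = 2, a_2 = -9/2, a_3 = -7/3, a_4 = -3/8, a_5 = -7/4.

a_(n+2) = (3 n(n-1) + 2 n - 9) / ((n+1)(n+2)) * a_n; check: a_0 = 1, a_1 = 2, a_2 = -9/2, a_3 = -7/3, a_4 = -3/8, a_5 = -7/4


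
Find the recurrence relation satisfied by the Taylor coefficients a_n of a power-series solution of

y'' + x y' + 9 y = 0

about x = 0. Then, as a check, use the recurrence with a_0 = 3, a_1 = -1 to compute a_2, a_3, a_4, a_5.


Substitute y = sum_n a_n x^n.
y''(x) has coefficient (n+2)(n+1) a_{n+2} at x^n;
x y'(x) has coefficient n a_n at x^n (shift);
9 y(x) has coefficient 9 a_n at x^n.
Matching x^n: (n+2)(n+1) a_{n+2} + (n + 9) a_n = 0.
Thus a_{n+2} = (-n - 9) / ((n+1)(n+2)) * a_n.

Check with a_0 = 3, a_1 = -1 (apply the recurrence for n = 0, 1, 2, 3): a_0 = 3, a_1 = -1, a_2 = -27/2, a_3 = 5/3, a_4 = 99/8, a_5 = -1.

a_(n+2) = (-n - 9) / ((n+1)(n+2)) * a_n; check: a_0 = 3, a_1 = -1, a_2 = -27/2, a_3 = 5/3, a_4 = 99/8, a_5 = -1


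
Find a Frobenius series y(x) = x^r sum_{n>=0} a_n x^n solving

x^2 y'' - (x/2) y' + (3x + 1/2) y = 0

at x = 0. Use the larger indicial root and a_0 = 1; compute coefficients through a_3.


Write in Frobenius form y'' + (p(x)/x) y' + (q(x)/x^2) y = 0:
  p(x) = -1/2,  q(x) = 3x + 1/2.
Indicial equation: r(r-1) + (-1/2) r + (1/2) = 0 -> roots r_1 = 1, r_2 = 1/2.
Take r = r_1 = 1. Let y(x) = x^r sum_{n>=0} a_n x^n with a_0 = 1.
Substitute y = x^r sum a_n x^n and match x^{r+n}. The recurrence is
  D(n) a_n + 3 a_{n-1} = 0,  where D(n) = (r+n)(r+n-1) + (-1/2)(r+n) + (1/2).
  a_n = -3 / D(n) * a_{n-1}.
Since the indicial polynomial factors as (r - r_1)(r - r_2), D(n) = (r_1 + n - r_1)(r_1 + n - r_2) = n(n + 1/2).
Evaluating step by step (a_0 = 1):
  n = 1: D(1) = 1(1 + 1/2) = 3/2; numerator = -3(1) = -3; a_1 = (-3)/(3/2) = -2
  n = 2: D(2) = 2(2 + 1/2) = 5; numerator = -3(-2) = 6; a_2 = (6)/(5) = 6/5
  n = 3: D(3) = 3(3 + 1/2) = 21/2; numerator = -3(6/5) = -18/5; a_3 = (-18/5)/(21/2) = -12/35

r = 1; a_0 = 1; a_1 = -2; a_2 = 6/5; a_3 = -12/35


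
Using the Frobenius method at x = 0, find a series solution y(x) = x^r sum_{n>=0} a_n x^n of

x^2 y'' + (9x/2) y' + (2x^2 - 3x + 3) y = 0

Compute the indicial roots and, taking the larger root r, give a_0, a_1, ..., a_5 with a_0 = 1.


Write in Frobenius form y'' + (p(x)/x) y' + (q(x)/x^2) y = 0:
  p(x) = 9/2,  q(x) = 2x^2 - 3x + 3.
Indicial equation: r(r-1) + (9/2) r + (3) = 0 -> roots r_1 = -3/2, r_2 = -2.
Take r = r_1 = -3/2. Let y(x) = x^r sum_{n>=0} a_n x^n with a_0 = 1.
Substitute y = x^r sum a_n x^n and match x^{r+n}. The recurrence is
  D(n) a_n - 3 a_{n-1} + 2 a_{n-2} = 0,  where D(n) = (r+n)(r+n-1) + (9/2)(r+n) + (3).
  a_n = [3 a_{n-1} - 2 a_{n-2}] / D(n).
Since the indicial polynomial factors as (r - r_1)(r - r_2), D(n) = (r_1 + n - r_1)(r_1 + n - r_2) = n(n + 1/2).
Evaluating step by step (a_0 = 1):
  n = 1: D(1) = 1(1 + 1/2) = 3/2; numerator = 3(1) = 3; a_1 = (3)/(3/2) = 2
  n = 2: D(2) = 2(2 + 1/2) = 5; numerator = 3(2) - 2(1) = 4; a_2 = (4)/(5) = 4/5
  n = 3: D(3) = 3(3 + 1/2) = 21/2; numerator = 3(4/5) - 2(2) = -8/5; a_3 = (-8/5)/(21/2) = -16/105
  n = 4: D(4) = 4(4 + 1/2) = 18; numerator = 3(-16/105) - 2(4/5) = -72/35; a_4 = (-72/35)/(18) = -4/35
  n = 5: D(5) = 5(5 + 1/2) = 55/2; numerator = 3(-4/35) - 2(-16/105) = -4/105; a_5 = (-4/105)/(55/2) = -8/5775

r = -3/2; a_0 = 1; a_1 = 2; a_2 = 4/5; a_3 = -16/105; a_4 = -4/35; a_5 = -8/5775


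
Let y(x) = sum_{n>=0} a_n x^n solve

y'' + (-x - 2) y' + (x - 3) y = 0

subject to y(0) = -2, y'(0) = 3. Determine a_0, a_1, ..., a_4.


Ansatz: y(x) = sum_{n>=0} a_n x^n, so y'(x) = sum_{n>=1} n a_n x^(n-1) and y''(x) = sum_{n>=2} n(n-1) a_n x^(n-2).
Substitute into P(x) y'' + Q(x) y' + R(x) y = 0 with P(x) = 1, Q(x) = -x - 2, R(x) = x - 3, and match powers of x.
Initial conditions: a_0 = -2, a_1 = 3.
Setting the coefficient of each power of x to zero and solving order by order (substituting the coefficients already found):
  x^0: 2 a_2 - 2 a_1 - 3 a_0 = 0  ->  2 a_2 = 2 a_1 + 3 a_0 = 0  ->  a_2 = 0
  x^1: 6 a_3 - 4 a_2 - 4 a_1 + a_0 = 0  ->  6 a_3 = 4 a_2 + 4 a_1 - a_0 = 14  ->  a_3 = 7/3
  x^2: 12 a_4 - 6 a_3 - 5 a_2 + a_1 = 0  ->  12 a_4 = 6 a_3 + 5 a_2 - a_1 = 11  ->  a_4 = 11/12
Truncated series: y(x) = -2 + 3 x + (7/3) x^3 + (11/12) x^4 + O(x^5).

a_0 = -2; a_1 = 3; a_2 = 0; a_3 = 7/3; a_4 = 11/12


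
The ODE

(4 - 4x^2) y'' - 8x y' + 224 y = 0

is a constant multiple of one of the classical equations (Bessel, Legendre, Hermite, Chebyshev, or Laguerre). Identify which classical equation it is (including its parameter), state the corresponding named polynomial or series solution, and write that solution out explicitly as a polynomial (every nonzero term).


All three coefficients share the factor 4; dividing through by 4 gives  (1 - x^2) y'' - 2x y' + 56 y = 0.
This matches the Legendre equation (1 - x^2) y'' - 2x y' + n(n+1) y = 0 (note the -2x y' term) with n(n+1) = 56, so n = 7; the polynomial solution is P_7(x).
With y = sum_k a_k x^k, matching x^k gives (k+2)(k+1) a_{k+2} = [k(k+1) - n(n+1)] a_k = (k - 7)(k + 8) a_k. The right side vanishes at k = 7, so the series with the parity of 7 terminates at degree 7.
Standard normalization (P_n(1) = 1): leading coefficient (2n)!/(2^n (n!)^2) = 87178291200/(128*25401600) = 429/16, so a_7 = 429/16. Work downward with a_k = (k+1)(k+2) a_{k+2} / ((k - 7)(k + 8)):
  a_5 = (6)(7)(429/16) / ((5 - 7)(5 + 8)) = (9009/8)/(-26) = -693/16
  a_3 = (4)(5)(-693/16) / ((3 - 7)(3 + 8)) = (-3465/4)/(-44) = 315/16
  a_1 = (2)(3)(315/16) / ((1 - 7)(1 + 8)) = (945/8)/(-54) = -35/16
Hence P_7(x) = 429 x^7/16 - 693 x^5/16 + 315 x^3/16 - 35 x/16.

P_7(x); series = 429 x^7/16 - 693 x^5/16 + 315 x^3/16 - 35 x/16


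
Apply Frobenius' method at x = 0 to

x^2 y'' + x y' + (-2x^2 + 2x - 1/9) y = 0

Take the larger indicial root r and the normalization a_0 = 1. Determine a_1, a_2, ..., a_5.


Write in Frobenius form y'' + (p(x)/x) y' + (q(x)/x^2) y = 0:
  p(x) = 1,  q(x) = -2x^2 + 2x - 1/9.
Indicial equation: r(r-1) + (1) r + (-1/9) = 0 -> roots r_1 = 1/3, r_2 = -1/3.
Take r = r_1 = 1/3. Let y(x) = x^r sum_{n>=0} a_n x^n with a_0 = 1.
Substitute y = x^r sum a_n x^n and match x^{r+n}. The recurrence is
  D(n) a_n + 2 a_{n-1} - 2 a_{n-2} = 0,  where D(n) = (r+n)(r+n-1) + (1)(r+n) + (-1/9).
  a_n = [-2 a_{n-1} + 2 a_{n-2}] / D(n).
Since the indicial polynomial factors as (r - r_1)(r - r_2), D(n) = (r_1 + n - r_1)(r_1 + n - r_2) = n(n + 2/3).
Evaluating step by step (a_0 = 1):
  n = 1: D(1) = 1(1 + 2/3) = 5/3; numerator = -2(1) = -2; a_1 = (-2)/(5/3) = -6/5
  n = 2: D(2) = 2(2 + 2/3) = 16/3; numerator = -2(-6/5) + 2(1) = 22/5; a_2 = (22/5)/(16/3) = 33/40
  n = 3: D(3) = 3(3 + 2/3) = 11; numerator = -2(33/40) + 2(-6/5) = -81/20; a_3 = (-81/20)/(11) = -81/220
  n = 4: D(4) = 4(4 + 2/3) = 56/3; numerator = -2(-81/220) + 2(33/40) = 105/44; a_4 = (105/44)/(56/3) = 45/352
  n = 5: D(5) = 5(5 + 2/3) = 85/3; numerator = -2(45/352) + 2(-81/220) = -873/880; a_5 = (-873/880)/(85/3) = -2619/74800

r = 1/3; a_0 = 1; a_1 = -6/5; a_2 = 33/40; a_3 = -81/220; a_4 = 45/352; a_5 = -2619/74800


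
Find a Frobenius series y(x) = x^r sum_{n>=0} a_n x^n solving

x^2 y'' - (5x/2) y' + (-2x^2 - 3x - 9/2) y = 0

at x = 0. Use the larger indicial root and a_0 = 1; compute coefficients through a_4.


Write in Frobenius form y'' + (p(x)/x) y' + (q(x)/x^2) y = 0:
  p(x) = -5/2,  q(x) = -2x^2 - 3x - 9/2.
Indicial equation: r(r-1) + (-5/2) r + (-9/2) = 0 -> roots r_1 = 9/2, r_2 = -1.
Take r = r_1 = 9/2. Let y(x) = x^r sum_{n>=0} a_n x^n with a_0 = 1.
Substitute y = x^r sum a_n x^n and match x^{r+n}. The recurrence is
  D(n) a_n - 3 a_{n-1} - 2 a_{n-2} = 0,  where D(n) = (r+n)(r+n-1) + (-5/2)(r+n) + (-9/2).
  a_n = [3 a_{n-1} + 2 a_{n-2}] / D(n).
Since the indicial polynomial factors as (r - r_1)(r - r_2), D(n) = (r_1 + n - r_1)(r_1 + n - r_2) = n(n + 11/2).
Evaluating step by step (a_0 = 1):
  n = 1: D(1) = 1(1 + 11/2) = 13/2; numerator = 3(1) = 3; a_1 = (3)/(13/2) = 6/13
  n = 2: D(2) = 2(2 + 11/2) = 15; numerator = 3(6/13) + 2(1) = 44/13; a_2 = (44/13)/(15) = 44/195
  n = 3: D(3) = 3(3 + 11/2) = 51/2; numerator = 3(44/195) + 2(6/13) = 8/5; a_3 = (8/5)/(51/2) = 16/255
  n = 4: D(4) = 4(4 + 11/2) = 38; numerator = 3(16/255) + 2(44/195) = 424/663; a_4 = (424/663)/(38) = 212/12597

r = 9/2; a_0 = 1; a_1 = 6/13; a_2 = 44/195; a_3 = 16/255; a_4 = 212/12597


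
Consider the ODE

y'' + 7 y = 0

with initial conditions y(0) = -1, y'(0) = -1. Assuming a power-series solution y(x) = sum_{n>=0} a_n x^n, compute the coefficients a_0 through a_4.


Ansatz: y(x) = sum_{n>=0} a_n x^n, so y'(x) = sum_{n>=1} n a_n x^(n-1) and y''(x) = sum_{n>=2} n(n-1) a_n x^(n-2).
Substitute into P(x) y'' + Q(x) y' + R(x) y = 0 with P(x) = 1, Q(x) = 0, R(x) = 7, and match powers of x.
Initial conditions: a_0 = -1, a_1 = -1.
Setting the coefficient of each power of x to zero and solving order by order (substituting the coefficients already found):
  x^0: 2 a_2 + 7 a_0 = 0  ->  2 a_2 = -7 a_0 = 7  ->  a_2 = 7/2
  x^1: 6 a_3 + 7 a_1 = 0  ->  6 a_3 = -7 a_1 = 7  ->  a_3 = 7/6
  x^2: 12 a_4 + 7 a_2 = 0  ->  12 a_4 = -7 a_2 = -49/2  ->  a_4 = -49/24
Truncated series: y(x) = -1 - x + (7/2) x^2 + (7/6) x^3 - (49/24) x^4 + O(x^5).

a_0 = -1; a_1 = -1; a_2 = 7/2; a_3 = 7/6; a_4 = -49/24


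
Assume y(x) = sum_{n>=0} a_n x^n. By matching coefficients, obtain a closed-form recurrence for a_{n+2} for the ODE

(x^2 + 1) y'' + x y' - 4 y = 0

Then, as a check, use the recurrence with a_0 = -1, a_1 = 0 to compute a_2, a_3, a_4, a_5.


Substitute y = sum_n a_n x^n.
(1 + 1 x^2) y'' contributes (n+2)(n+1) a_{n+2} + n(n-1) a_n at x^n.
x y'(x) contributes n a_n at x^n.
-4 y(x) contributes -4 a_n at x^n.
Matching x^n: (n+2)(n+1) a_{n+2} + (n(n-1) + n - 4) a_n = 0.
Thus a_{n+2} = (-n(n-1) - n + 4) / ((n+1)(n+2)) * a_n.

Check with a_0 = -1, a_1 = 0 (apply the recurrence for n = 0, 1, 2, 3): a_0 = -1, a_1 = 0, a_2 = -2, a_3 = 0, a_4 = 0, a_5 = 0.

a_(n+2) = (-n(n-1) - n + 4) / ((n+1)(n+2)) * a_n; check: a_0 = -1, a_1 = 0, a_2 = -2, a_3 = 0, a_4 = 0, a_5 = 0


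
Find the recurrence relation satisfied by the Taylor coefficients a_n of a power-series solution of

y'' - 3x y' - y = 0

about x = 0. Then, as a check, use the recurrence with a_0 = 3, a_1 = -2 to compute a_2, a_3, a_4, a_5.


Substitute y = sum_n a_n x^n.
y''(x) has coefficient (n+2)(n+1) a_{n+2} at x^n;
-3 x y'(x) has coefficient -3 n a_n at x^n (shift);
-y(x) has coefficient -1 a_n at x^n.
Matching x^n: (n+2)(n+1) a_{n+2} + (-3n - 1) a_n = 0.
Thus a_{n+2} = (3n + 1) / ((n+1)(n+2)) * a_n.

Check with a_0 = 3, a_1 = -2 (apply the recurrence for n = 0, 1, 2, 3): a_0 = 3, a_1 = -2, a_2 = 3/2, a_3 = -4/3, a_4 = 7/8, a_5 = -2/3.

a_(n+2) = (3n + 1) / ((n+1)(n+2)) * a_n; check: a_0 = 3, a_1 = -2, a_2 = 3/2, a_3 = -4/3, a_4 = 7/8, a_5 = -2/3


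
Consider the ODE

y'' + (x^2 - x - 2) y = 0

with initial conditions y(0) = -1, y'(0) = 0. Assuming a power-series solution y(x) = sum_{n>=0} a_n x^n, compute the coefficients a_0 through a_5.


Ansatz: y(x) = sum_{n>=0} a_n x^n, so y'(x) = sum_{n>=1} n a_n x^(n-1) and y''(x) = sum_{n>=2} n(n-1) a_n x^(n-2).
Substitute into P(x) y'' + Q(x) y' + R(x) y = 0 with P(x) = 1, Q(x) = 0, R(x) = x^2 - x - 2, and match powers of x.
Initial conditions: a_0 = -1, a_1 = 0.
Setting the coefficient of each power of x to zero and solving order by order (substituting the coefficients already found):
  x^0: 2 a_2 - 2 a_0 = 0  ->  2 a_2 = 2 a_0 = -2  ->  a_2 = -1
  x^1: 6 a_3 - 2 a_1 - a_0 = 0  ->  6 a_3 = 2 a_1 + a_0 = -1  ->  a_3 = -1/6
  x^2: 12 a_4 - 2 a_2 - a_1 + a_0 = 0  ->  12 a_4 = 2 a_2 + a_1 - a_0 = -1  ->  a_4 = -1/12
  x^3: 20 a_5 - 2 a_3 - a_2 + a_1 = 0  ->  20 a_5 = 2 a_3 + a_2 - a_1 = -4/3  ->  a_5 = -1/15
Truncated series: y(x) = -1 - x^2 - (1/6) x^3 - (1/12) x^4 - (1/15) x^5 + O(x^6).

a_0 = -1; a_1 = 0; a_2 = -1; a_3 = -1/6; a_4 = -1/12; a_5 = -1/15


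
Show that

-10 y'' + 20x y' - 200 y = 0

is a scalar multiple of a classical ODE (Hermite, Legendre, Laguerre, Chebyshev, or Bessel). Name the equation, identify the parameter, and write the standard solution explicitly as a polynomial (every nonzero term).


All three coefficients share the factor -10; dividing through by -10 gives  y'' - 2x y' + 20 y = 0.
This matches the Hermite equation y'' - 2x y' + 2n y = 0 with 2n = 20, so n = 10; the polynomial solution is H_10(x).
With y = sum_k a_k x^k, matching x^k gives (k+2)(k+1) a_{k+2} = 2(k - n) a_k = 2(k - 10) a_k. The right side vanishes at k = 10, so the series with the parity of 10 terminates at degree 10.
Standard normalization: leading coefficient of H_n is 2^n, so a_10 = 2^10 = 1024. Work downward with a_k = (k+1)(k+2) a_{k+2} / (2(k - n)):
  a_8 = (9)(10)(1024) / (2(8 - 10)) = 92160/(-4) = -23040
  a_6 = (7)(8)(-23040) / (2(6 - 10)) = -1290240/(-8) = 161280
  a_4 = (5)(6)(161280) / (2(4 - 10)) = 4838400/(-12) = -403200
  a_2 = (3)(4)(-403200) / (2(2 - 10)) = -4838400/(-16) = 302400
  a_0 = (1)(2)(302400) / (2(0 - 10)) = 604800/(-20) = -30240
Hence H_10(x) = 1024 x^10 - 23040 x^8 + 161280 x^6 - 403200 x^4 + 302400 x^2 - 30240.

H_10(x); series = 1024 x^10 - 23040 x^8 + 161280 x^6 - 403200 x^4 + 302400 x^2 - 30240


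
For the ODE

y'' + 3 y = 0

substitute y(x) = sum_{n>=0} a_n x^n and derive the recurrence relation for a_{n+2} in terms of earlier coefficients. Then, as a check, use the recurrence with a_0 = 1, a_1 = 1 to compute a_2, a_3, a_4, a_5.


Substitute y = sum_n a_n x^n into y'' + (const) y = 0.
y''(x) = sum_{n>=0} (n+2)(n+1) a_{n+2} x^n.
The ODE becomes sum_n [(n+2)(n+1) a_{n+2} + 3 a_n] x^n = 0.
Setting each coefficient to zero gives the recurrence:
  (n+2)(n+1) a_{n+2} + 3 a_n = 0,
  a_{n+2} = -3 / ((n+1)(n+2)) a_n.

Check with a_0 = 1, a_1 = 1 (apply the recurrence for n = 0, 1, 2, 3): a_0 = 1, a_1 = 1, a_2 = -3/2, a_3 = -1/2, a_4 = 3/8, a_5 = 3/40.

a_{n+2} = -3/((n+1)(n+2)) * a_n; check: a_0 = 1, a_1 = 1, a_2 = -3/2, a_3 = -1/2, a_4 = 3/8, a_5 = 3/40


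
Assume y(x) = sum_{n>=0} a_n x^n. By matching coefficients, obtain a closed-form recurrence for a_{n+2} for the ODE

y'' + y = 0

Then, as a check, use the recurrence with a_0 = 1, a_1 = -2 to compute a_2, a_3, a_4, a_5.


Substitute y = sum_n a_n x^n into y'' + (const) y = 0.
y''(x) = sum_{n>=0} (n+2)(n+1) a_{n+2} x^n.
The ODE becomes sum_n [(n+2)(n+1) a_{n+2} + 1 a_n] x^n = 0.
Setting each coefficient to zero gives the recurrence:
  (n+2)(n+1) a_{n+2} + 1 a_n = 0,
  a_{n+2} = -1 / ((n+1)(n+2)) a_n.

Check with a_0 = 1, a_1 = -2 (apply the recurrence for n = 0, 1, 2, 3): a_0 = 1, a_1 = -2, a_2 = -1/2, a_3 = 1/3, a_4 = 1/24, a_5 = -1/60.

a_{n+2} = -1/((n+1)(n+2)) * a_n; check: a_0 = 1, a_1 = -2, a_2 = -1/2, a_3 = 1/3, a_4 = 1/24, a_5 = -1/60


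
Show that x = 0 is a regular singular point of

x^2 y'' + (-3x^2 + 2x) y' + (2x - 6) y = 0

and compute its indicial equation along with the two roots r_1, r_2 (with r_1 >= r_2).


Divide by x^2 to reach normal form y'' + P_1(x) y' + P_2(x) y = 0 with P_1(x) = -3 + 2/x and P_2(x) = 2/x - 6/x^2.
x = 0 is a singular point because the y'-coefficient -3 + 2/x has a pole at x = 0 and the y-coefficient 2/x - 6/x^2 has a pole at x = 0.
It is a regular singular point because x P_1(x) = p(x) = 2 - 3x and x^2 P_2(x) = q(x) = 2x - 6 are polynomials, hence analytic at x = 0.
p(0) = 2,  q(0) = -6.
Indicial equation: r(r-1) + p(0) r + q(0) = 0, i.e. r^2 + (p(0) - 1) r + q(0) = 0, i.e. r^2 + 1 r - 6 = 0.
Discriminant: (1)^2 - 4(-6) = 25, so r = (-1 ± 5)/2.
Solving: r_1 = 2, r_2 = -3.

indicial: r^2 + 1 r - 6 = 0; roots r_1 = 2, r_2 = -3


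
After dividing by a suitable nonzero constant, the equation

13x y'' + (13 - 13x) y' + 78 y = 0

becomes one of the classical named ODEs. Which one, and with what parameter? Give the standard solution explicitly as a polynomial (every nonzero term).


All three coefficients share the factor 13; dividing through by 13 gives  x y'' + (1 - x) y' + 6 y = 0.
This matches the Laguerre equation x y'' + (1 - x) y' + n y = 0 with n = 6; the polynomial solution is L_6(x).
With y = sum_k a_k x^k, matching x^k gives (k+1)k a_{k+1} + (k+1) a_{k+1} - k a_k + n a_k = 0, i.e. (k+1)^2 a_{k+1} = (k - n) a_k = (k - 6) a_k. The right side vanishes at k = 6, so the series terminates at degree 6.
Standard normalization L_n(0) = 1 gives a_0 = 1. Work upward with a_{k+1} = (k - 6) a_k / (k+1)^2:
  a_1 = (0 - 6)(1) / 1^2 = -6/1 = -6
  a_2 = (1 - 6)(-6) / 2^2 = 30/4 = 15/2
  a_3 = (2 - 6)(15/2) / 3^2 = -30/9 = -10/3
  a_4 = (3 - 6)(-10/3) / 4^2 = 10/16 = 5/8
  a_5 = (4 - 6)(5/8) / 5^2 = (-5/4)/25 = -1/20
  a_6 = (5 - 6)(-1/20) / 6^2 = (1/20)/36 = 1/720
Hence L_6(x) = x^6/720 - x^5/20 + 5 x^4/8 - 10 x^3/3 + 15 x^2/2 - 6 x + 1.

L_6(x); series = x^6/720 - x^5/20 + 5 x^4/8 - 10 x^3/3 + 15 x^2/2 - 6 x + 1


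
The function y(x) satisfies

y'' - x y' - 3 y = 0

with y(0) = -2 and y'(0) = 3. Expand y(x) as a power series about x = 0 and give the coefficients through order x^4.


Ansatz: y(x) = sum_{n>=0} a_n x^n, so y'(x) = sum_{n>=1} n a_n x^(n-1) and y''(x) = sum_{n>=2} n(n-1) a_n x^(n-2).
Substitute into P(x) y'' + Q(x) y' + R(x) y = 0 with P(x) = 1, Q(x) = -x, R(x) = -3, and match powers of x.
Initial conditions: a_0 = -2, a_1 = 3.
Setting the coefficient of each power of x to zero and solving order by order (substituting the coefficients already found):
  x^0: 2 a_2 - 3 a_0 = 0  ->  2 a_2 = 3 a_0 = -6  ->  a_2 = -3
  x^1: 6 a_3 - 4 a_1 = 0  ->  6 a_3 = 4 a_1 = 12  ->  a_3 = 2
  x^2: 12 a_4 - 5 a_2 = 0  ->  12 a_4 = 5 a_2 = -15  ->  a_4 = -5/4
Truncated series: y(x) = -2 + 3 x - 3 x^2 + 2 x^3 - (5/4) x^4 + O(x^5).

a_0 = -2; a_1 = 3; a_2 = -3; a_3 = 2; a_4 = -5/4


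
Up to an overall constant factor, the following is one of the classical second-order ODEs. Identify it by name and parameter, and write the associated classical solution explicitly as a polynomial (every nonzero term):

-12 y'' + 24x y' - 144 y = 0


All three coefficients share the factor -12; dividing through by -12 gives  y'' - 2x y' + 12 y = 0.
This matches the Hermite equation y'' - 2x y' + 2n y = 0 with 2n = 12, so n = 6; the polynomial solution is H_6(x).
With y = sum_k a_k x^k, matching x^k gives (k+2)(k+1) a_{k+2} = 2(k - n) a_k = 2(k - 6) a_k. The right side vanishes at k = 6, so the series with the parity of 6 terminates at degree 6.
Standard normalization: leading coefficient of H_n is 2^n, so a_6 = 2^6 = 64. Work downward with a_k = (k+1)(k+2) a_{k+2} / (2(k - n)):
  a_4 = (5)(6)(64) / (2(4 - 6)) = 1920/(-4) = -480
  a_2 = (3)(4)(-480) / (2(2 - 6)) = -5760/(-8) = 720
  a_0 = (1)(2)(720) / (2(0 - 6)) = 1440/(-12) = -120
Hence H_6(x) = 64 x^6 - 480 x^4 + 720 x^2 - 120.

H_6(x); series = 64 x^6 - 480 x^4 + 720 x^2 - 120


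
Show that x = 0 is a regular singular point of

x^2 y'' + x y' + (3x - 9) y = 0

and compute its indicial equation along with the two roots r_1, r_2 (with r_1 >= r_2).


Divide by x^2 to reach normal form y'' + P_1(x) y' + P_2(x) y = 0 with P_1(x) = 1/x and P_2(x) = 3/x - 9/x^2.
x = 0 is a singular point because the y'-coefficient 1/x has a pole at x = 0 and the y-coefficient 3/x - 9/x^2 has a pole at x = 0.
It is a regular singular point because x P_1(x) = p(x) = 1 and x^2 P_2(x) = q(x) = 3x - 9 are polynomials, hence analytic at x = 0.
p(0) = 1,  q(0) = -9.
Indicial equation: r(r-1) + p(0) r + q(0) = 0, i.e. r^2 + (p(0) - 1) r + q(0) = 0, i.e. r^2 - 9 = 0.
Discriminant: (0)^2 - 4(-9) = 36, so r = (0 ± 6)/2.
Solving: r_1 = 3, r_2 = -3.

indicial: r^2 - 9 = 0; roots r_1 = 3, r_2 = -3


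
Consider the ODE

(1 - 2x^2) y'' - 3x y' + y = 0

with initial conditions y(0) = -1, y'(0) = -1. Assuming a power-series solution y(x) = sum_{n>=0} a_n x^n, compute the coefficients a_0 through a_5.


Ansatz: y(x) = sum_{n>=0} a_n x^n, so y'(x) = sum_{n>=1} n a_n x^(n-1) and y''(x) = sum_{n>=2} n(n-1) a_n x^(n-2).
Substitute into P(x) y'' + Q(x) y' + R(x) y = 0 with P(x) = 1 - 2x^2, Q(x) = -3x, R(x) = 1, and match powers of x.
Initial conditions: a_0 = -1, a_1 = -1.
Setting the coefficient of each power of x to zero and solving order by order (substituting the coefficients already found):
  x^0: 2 a_2 + a_0 = 0  ->  2 a_2 = -a_0 = 1  ->  a_2 = 1/2
  x^1: 6 a_3 - 2 a_1 = 0  ->  6 a_3 = 2 a_1 = -2  ->  a_3 = -1/3
  x^2: 12 a_4 - 9 a_2 = 0  ->  12 a_4 = 9 a_2 = 9/2  ->  a_4 = 3/8
  x^3: 20 a_5 - 20 a_3 = 0  ->  20 a_5 = 20 a_3 = -20/3  ->  a_5 = -1/3
Truncated series: y(x) = -1 - x + (1/2) x^2 - (1/3) x^3 + (3/8) x^4 - (1/3) x^5 + O(x^6).

a_0 = -1; a_1 = -1; a_2 = 1/2; a_3 = -1/3; a_4 = 3/8; a_5 = -1/3


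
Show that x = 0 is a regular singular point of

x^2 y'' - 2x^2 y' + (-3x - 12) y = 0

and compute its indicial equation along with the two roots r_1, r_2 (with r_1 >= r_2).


Divide by x^2 to reach normal form y'' + P_1(x) y' + P_2(x) y = 0 with P_1(x) = -2 and P_2(x) = -3/x - 12/x^2.
x = 0 is a singular point because the y-coefficient -3/x - 12/x^2 has a pole at x = 0.
It is a regular singular point because x P_1(x) = p(x) = -2x and x^2 P_2(x) = q(x) = -3x - 12 are polynomials, hence analytic at x = 0.
p(0) = 0,  q(0) = -12.
Indicial equation: r(r-1) + p(0) r + q(0) = 0, i.e. r^2 + (p(0) - 1) r + q(0) = 0, i.e. r^2 - 1 r - 12 = 0.
Discriminant: (-1)^2 - 4(-12) = 49, so r = (1 ± 7)/2.
Solving: r_1 = 4, r_2 = -3.

indicial: r^2 - 1 r - 12 = 0; roots r_1 = 4, r_2 = -3


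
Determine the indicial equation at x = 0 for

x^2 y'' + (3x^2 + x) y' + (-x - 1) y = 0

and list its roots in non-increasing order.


Divide by x^2 to reach normal form y'' + P_1(x) y' + P_2(x) y = 0 with P_1(x) = 3 + 1/x and P_2(x) = -1/x - 1/x^2.
x = 0 is a singular point because the y'-coefficient 3 + 1/x has a pole at x = 0 and the y-coefficient -1/x - 1/x^2 has a pole at x = 0.
It is a regular singular point because x P_1(x) = p(x) = 3x + 1 and x^2 P_2(x) = q(x) = -x - 1 are polynomials, hence analytic at x = 0.
p(0) = 1,  q(0) = -1.
Indicial equation: r(r-1) + p(0) r + q(0) = 0, i.e. r^2 + (p(0) - 1) r + q(0) = 0, i.e. r^2 - 1 = 0.
Discriminant: (0)^2 - 4(-1) = 4, so r = (0 ± 2)/2.
Solving: r_1 = 1, r_2 = -1.

indicial: r^2 - 1 = 0; roots r_1 = 1, r_2 = -1


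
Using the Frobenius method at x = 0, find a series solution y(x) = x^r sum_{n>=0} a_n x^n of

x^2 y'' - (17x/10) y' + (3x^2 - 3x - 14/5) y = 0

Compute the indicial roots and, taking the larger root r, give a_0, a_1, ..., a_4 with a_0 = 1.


Write in Frobenius form y'' + (p(x)/x) y' + (q(x)/x^2) y = 0:
  p(x) = -17/10,  q(x) = 3x^2 - 3x - 14/5.
Indicial equation: r(r-1) + (-17/10) r + (-14/5) = 0 -> roots r_1 = 7/2, r_2 = -4/5.
Take r = r_1 = 7/2. Let y(x) = x^r sum_{n>=0} a_n x^n with a_0 = 1.
Substitute y = x^r sum a_n x^n and match x^{r+n}. The recurrence is
  D(n) a_n - 3 a_{n-1} + 3 a_{n-2} = 0,  where D(n) = (r+n)(r+n-1) + (-17/10)(r+n) + (-14/5).
  a_n = [3 a_{n-1} - 3 a_{n-2}] / D(n).
Since the indicial polynomial factors as (r - r_1)(r - r_2), D(n) = (r_1 + n - r_1)(r_1 + n - r_2) = n(n + 43/10).
Evaluating step by step (a_0 = 1):
  n = 1: D(1) = 1(1 + 43/10) = 53/10; numerator = 3(1) = 3; a_1 = (3)/(53/10) = 30/53
  n = 2: D(2) = 2(2 + 43/10) = 63/5; numerator = 3(30/53) - 3(1) = -69/53; a_2 = (-69/53)/(63/5) = -115/1113
  n = 3: D(3) = 3(3 + 43/10) = 219/10; numerator = 3(-115/1113) - 3(30/53) = -745/371; a_3 = (-745/371)/(219/10) = -7450/81249
  n = 4: D(4) = 4(4 + 43/10) = 166/5; numerator = 3(-7450/81249) - 3(-115/1113) = 135/3869; a_4 = (135/3869)/(166/5) = 675/642254

r = 7/2; a_0 = 1; a_1 = 30/53; a_2 = -115/1113; a_3 = -7450/81249; a_4 = 675/642254
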